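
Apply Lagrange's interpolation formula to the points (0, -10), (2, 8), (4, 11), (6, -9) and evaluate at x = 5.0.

Lagrange interpolation formula:
P(x) = Σ yᵢ × Lᵢ(x)
where Lᵢ(x) = Π_{j≠i} (x - xⱼ)/(xᵢ - xⱼ)

L_0(5.0) = (5.0 - 2)/(0 - 2) × (5.0 - 4)/(0 - 4) × (5.0 - 6)/(0 - 6) = 0.062500
L_1(5.0) = (5.0 - 0)/(2 - 0) × (5.0 - 4)/(2 - 4) × (5.0 - 6)/(2 - 6) = -0.312500
L_2(5.0) = (5.0 - 0)/(4 - 0) × (5.0 - 2)/(4 - 2) × (5.0 - 6)/(4 - 6) = 0.937500
L_3(5.0) = (5.0 - 0)/(6 - 0) × (5.0 - 2)/(6 - 2) × (5.0 - 4)/(6 - 4) = 0.312500

P(5.0) = (-10)×L_0(5.0) + 8×L_1(5.0) + 11×L_2(5.0) + (-9)×L_3(5.0)
P(5.0) = 4.375000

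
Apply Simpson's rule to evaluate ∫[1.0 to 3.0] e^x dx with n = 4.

f(x) = e^x
a = 1.0, b = 3.0, n = 4
h = (b - a)/n = 0.500000

Simpson's rule: (h/3)[f(x₀) + 4f(x₁) + 2f(x₂) + ... + f(xₙ)]

x_0 = 1.0000, f(x_0) = 2.718282, coefficient = 1
x_1 = 1.5000, f(x_1) = 4.481689, coefficient = 4
x_2 = 2.0000, f(x_2) = 7.389056, coefficient = 2
x_3 = 2.5000, f(x_3) = 12.182494, coefficient = 4
x_4 = 3.0000, f(x_4) = 20.085537, coefficient = 1

I ≈ (0.500000/3) × 104.238663 = 17.373111
Exact value: 17.367255
Error: 0.005855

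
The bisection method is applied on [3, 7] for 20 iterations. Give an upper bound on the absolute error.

Bisection error bound: |error| ≤ (b-a)/2^n
|error| ≤ (7 - 3)/2^20 = 4/2^20
|error| ≤ 0.0000038147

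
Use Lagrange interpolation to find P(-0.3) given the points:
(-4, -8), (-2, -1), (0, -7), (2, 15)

Lagrange interpolation formula:
P(x) = Σ yᵢ × Lᵢ(x)
where Lᵢ(x) = Π_{j≠i} (x - xⱼ)/(xᵢ - xⱼ)

L_0(-0.3) = (-0.3 - (-2))/(-4 - (-2)) × (-0.3 - 0)/(-4 - 0) × (-0.3 - 2)/(-4 - 2) = -0.024437
L_1(-0.3) = (-0.3 - (-4))/(-2 - (-4)) × (-0.3 - 0)/(-2 - 0) × (-0.3 - 2)/(-2 - 2) = 0.159562
L_2(-0.3) = (-0.3 - (-4))/(0 - (-4)) × (-0.3 - (-2))/(0 - (-2)) × (-0.3 - 2)/(0 - 2) = 0.904187
L_3(-0.3) = (-0.3 - (-4))/(2 - (-4)) × (-0.3 - (-2))/(2 - (-2)) × (-0.3 - 0)/(2 - 0) = -0.039313

P(-0.3) = (-8)×L_0(-0.3) + (-1)×L_1(-0.3) + (-7)×L_2(-0.3) + 15×L_3(-0.3)
P(-0.3) = -6.883062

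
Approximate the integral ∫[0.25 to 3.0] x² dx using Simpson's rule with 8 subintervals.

f(x) = x²
a = 0.25, b = 3.0, n = 8
h = (b - a)/n = 0.343750

Simpson's rule: (h/3)[f(x₀) + 4f(x₁) + 2f(x₂) + ... + f(xₙ)]

x_0 = 0.2500, f(x_0) = 0.062500, coefficient = 1
x_1 = 0.5938, f(x_1) = 0.352539, coefficient = 4
x_2 = 0.9375, f(x_2) = 0.878906, coefficient = 2
x_3 = 1.2812, f(x_3) = 1.641602, coefficient = 4
x_4 = 1.6250, f(x_4) = 2.640625, coefficient = 2
x_5 = 1.9688, f(x_5) = 3.875977, coefficient = 4
x_6 = 2.3125, f(x_6) = 5.347656, coefficient = 2
x_7 = 2.6562, f(x_7) = 7.055664, coefficient = 4
x_8 = 3.0000, f(x_8) = 9.000000, coefficient = 1

I ≈ (0.343750/3) × 78.500000 = 8.994792
Exact value: 8.994792
Error: 0.000000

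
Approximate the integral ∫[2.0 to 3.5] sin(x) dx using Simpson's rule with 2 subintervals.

f(x) = sin(x)
a = 2.0, b = 3.5, n = 2
h = (b - a)/n = 0.750000

Simpson's rule: (h/3)[f(x₀) + 4f(x₁) + 2f(x₂) + ... + f(xₙ)]

x_0 = 2.0000, f(x_0) = 0.909297, coefficient = 1
x_1 = 2.7500, f(x_1) = 0.381661, coefficient = 4
x_2 = 3.5000, f(x_2) = -0.350783, coefficient = 1

I ≈ (0.750000/3) × 2.085158 = 0.521290
Exact value: 0.520310
Error: 0.000980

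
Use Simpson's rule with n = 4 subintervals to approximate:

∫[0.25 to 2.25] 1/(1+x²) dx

f(x) = 1/(1+x²)
a = 0.25, b = 2.25, n = 4
h = (b - a)/n = 0.500000

Simpson's rule: (h/3)[f(x₀) + 4f(x₁) + 2f(x₂) + ... + f(xₙ)]

x_0 = 0.2500, f(x_0) = 0.941176, coefficient = 1
x_1 = 0.7500, f(x_1) = 0.640000, coefficient = 4
x_2 = 1.2500, f(x_2) = 0.390244, coefficient = 2
x_3 = 1.7500, f(x_3) = 0.246154, coefficient = 4
x_4 = 2.2500, f(x_4) = 0.164948, coefficient = 1

I ≈ (0.500000/3) × 5.431228 = 0.905205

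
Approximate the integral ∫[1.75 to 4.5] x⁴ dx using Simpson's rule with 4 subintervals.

f(x) = x⁴
a = 1.75, b = 4.5, n = 4
h = (b - a)/n = 0.687500

Simpson's rule: (h/3)[f(x₀) + 4f(x₁) + 2f(x₂) + ... + f(xₙ)]

x_0 = 1.7500, f(x_0) = 9.378906, coefficient = 1
x_1 = 2.4375, f(x_1) = 35.300308, coefficient = 4
x_2 = 3.1250, f(x_2) = 95.367432, coefficient = 2
x_3 = 3.8125, f(x_3) = 211.270767, coefficient = 4
x_4 = 4.5000, f(x_4) = 410.062500, coefficient = 1

I ≈ (0.687500/3) × 1596.460571 = 365.855548
Exact value: 365.773633
Error: 0.081915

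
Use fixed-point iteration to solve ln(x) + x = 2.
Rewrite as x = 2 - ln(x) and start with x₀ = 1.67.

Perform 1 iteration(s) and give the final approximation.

Equation: ln(x) + x = 2
Fixed-point form: x = 2 - ln(x)
x₀ = 1.67

x_1 = g(1.670000) = 1.487176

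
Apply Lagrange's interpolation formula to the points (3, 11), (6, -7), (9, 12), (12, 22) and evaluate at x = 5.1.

Lagrange interpolation formula:
P(x) = Σ yᵢ × Lᵢ(x)
where Lᵢ(x) = Π_{j≠i} (x - xⱼ)/(xᵢ - xⱼ)

L_0(5.1) = (5.1 - 6)/(3 - 6) × (5.1 - 9)/(3 - 9) × (5.1 - 12)/(3 - 12) = 0.149500
L_1(5.1) = (5.1 - 3)/(6 - 3) × (5.1 - 9)/(6 - 9) × (5.1 - 12)/(6 - 12) = 1.046500
L_2(5.1) = (5.1 - 3)/(9 - 3) × (5.1 - 6)/(9 - 6) × (5.1 - 12)/(9 - 12) = -0.241500
L_3(5.1) = (5.1 - 3)/(12 - 3) × (5.1 - 6)/(12 - 6) × (5.1 - 9)/(12 - 9) = 0.045500

P(5.1) = 11×L_0(5.1) + (-7)×L_1(5.1) + 12×L_2(5.1) + 22×L_3(5.1)
P(5.1) = -7.578000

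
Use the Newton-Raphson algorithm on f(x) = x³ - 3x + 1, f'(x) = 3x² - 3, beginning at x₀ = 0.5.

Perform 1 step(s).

f(x) = x³ - 3x + 1
f'(x) = 3x² - 3
x₀ = 0.5

Newton-Raphson formula: x_{n+1} = x_n - f(x_n)/f'(x_n)

Iteration 1:
  f(0.500000) = -0.375000
  f'(0.500000) = -2.250000
  x_1 = 0.500000 - (-0.375000)/(-2.250000) = 0.333333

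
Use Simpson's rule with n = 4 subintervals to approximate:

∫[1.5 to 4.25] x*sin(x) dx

f(x) = x*sin(x)
a = 1.5, b = 4.25, n = 4
h = (b - a)/n = 0.687500

Simpson's rule: (h/3)[f(x₀) + 4f(x₁) + 2f(x₂) + ... + f(xₙ)]

x_0 = 1.5000, f(x_0) = 1.496242, coefficient = 1
x_1 = 2.1875, f(x_1) = 1.784539, coefficient = 4
x_2 = 2.8750, f(x_2) = 0.757407, coefficient = 2
x_3 = 3.5625, f(x_3) = -1.455598, coefficient = 4
x_4 = 4.2500, f(x_4) = -3.803705, coefficient = 1

I ≈ (0.687500/3) × 0.523119 = 0.119881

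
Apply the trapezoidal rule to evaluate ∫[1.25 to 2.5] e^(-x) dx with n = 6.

f(x) = e^(-x)
a = 1.25, b = 2.5, n = 6
h = (b - a)/n = 0.208333

Trapezoidal rule: (h/2)[f(x₀) + 2f(x₁) + 2f(x₂) + ... + f(xₙ)]

x_0 = 1.2500, f(x_0) = 0.286505, coefficient = 1
x_1 = 1.4583, f(x_1) = 0.232624, coefficient = 2
x_2 = 1.6667, f(x_2) = 0.188876, coefficient = 2
x_3 = 1.8750, f(x_3) = 0.153355, coefficient = 2
x_4 = 2.0833, f(x_4) = 0.124514, coefficient = 2
x_5 = 2.2917, f(x_5) = 0.101098, coefficient = 2
x_6 = 2.5000, f(x_6) = 0.082085, coefficient = 1

I ≈ (0.208333/2) × 1.969523 = 0.205159
Exact value: 0.204420
Error: 0.000739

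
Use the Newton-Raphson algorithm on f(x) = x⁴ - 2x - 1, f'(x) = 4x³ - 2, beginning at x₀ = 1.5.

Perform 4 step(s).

f(x) = x⁴ - 2x - 1
f'(x) = 4x³ - 2
x₀ = 1.5

Newton-Raphson formula: x_{n+1} = x_n - f(x_n)/f'(x_n)

Iteration 1:
  f(1.500000) = 1.062500
  f'(1.500000) = 11.500000
  x_1 = 1.500000 - 1.062500/11.500000 = 1.407609
Iteration 2:
  f(1.407609) = 0.110579
  f'(1.407609) = 9.155931
  x_2 = 1.407609 - 0.110579/9.155931 = 1.395531
Iteration 3:
  f(1.395531) = 0.001724
  f'(1.395531) = 8.871234
  x_3 = 1.395531 - 0.001724/8.871234 = 1.395337
Iteration 4:
  f(1.395337) = 0.000000
  f'(1.395337) = 8.866692
  x_4 = 1.395337 - 0.000000/8.866692 = 1.395337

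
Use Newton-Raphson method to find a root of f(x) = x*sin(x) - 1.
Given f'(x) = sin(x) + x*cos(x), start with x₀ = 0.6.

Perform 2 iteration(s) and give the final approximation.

f(x) = x*sin(x) - 1
f'(x) = sin(x) + x*cos(x)
x₀ = 0.6

Newton-Raphson formula: x_{n+1} = x_n - f(x_n)/f'(x_n)

Iteration 1:
  f(0.600000) = -0.661215
  f'(0.600000) = 1.059844
  x_1 = 0.600000 - (-0.661215)/1.059844 = 1.223879
Iteration 2:
  f(1.223879) = 0.150967
  f'(1.223879) = 1.356545
  x_2 = 1.223879 - 0.150967/1.356545 = 1.112591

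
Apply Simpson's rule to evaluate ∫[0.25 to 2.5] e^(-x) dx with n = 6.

f(x) = e^(-x)
a = 0.25, b = 2.5, n = 6
h = (b - a)/n = 0.375000

Simpson's rule: (h/3)[f(x₀) + 4f(x₁) + 2f(x₂) + ... + f(xₙ)]

x_0 = 0.2500, f(x_0) = 0.778801, coefficient = 1
x_1 = 0.6250, f(x_1) = 0.535261, coefficient = 4
x_2 = 1.0000, f(x_2) = 0.367879, coefficient = 2
x_3 = 1.3750, f(x_3) = 0.252840, coefficient = 4
x_4 = 1.7500, f(x_4) = 0.173774, coefficient = 2
x_5 = 2.1250, f(x_5) = 0.119433, coefficient = 4
x_6 = 2.5000, f(x_6) = 0.082085, coefficient = 1

I ≈ (0.375000/3) × 5.574329 = 0.696791
Exact value: 0.696716
Error: 0.000075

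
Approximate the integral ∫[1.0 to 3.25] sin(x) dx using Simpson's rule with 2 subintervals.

f(x) = sin(x)
a = 1.0, b = 3.25, n = 2
h = (b - a)/n = 1.125000

Simpson's rule: (h/3)[f(x₀) + 4f(x₁) + 2f(x₂) + ... + f(xₙ)]

x_0 = 1.0000, f(x_0) = 0.841471, coefficient = 1
x_1 = 2.1250, f(x_1) = 0.850320, coefficient = 4
x_2 = 3.2500, f(x_2) = -0.108195, coefficient = 1

I ≈ (1.125000/3) × 4.134555 = 1.550458
Exact value: 1.534432
Error: 0.016026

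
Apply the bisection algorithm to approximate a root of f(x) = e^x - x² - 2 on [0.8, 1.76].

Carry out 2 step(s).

f(x) = e^x - x² - 2
Initial interval: [0.8, 1.76]

Iteration 1:
  c_1 = (0.800000 + 1.760000)/2 = 1.280000
  f(c_1) = f(1.280000) = -0.041760
  f(a) × f(c) ≥ 0, new interval: [1.280000, 1.760000]
Iteration 2:
  c_2 = (1.280000 + 1.760000)/2 = 1.520000
  f(c_2) = f(1.520000) = 0.261825
  f(a) × f(c) < 0, new interval: [1.280000, 1.520000]

After 2 iteration(s), the approximation is c_2 = 1.520000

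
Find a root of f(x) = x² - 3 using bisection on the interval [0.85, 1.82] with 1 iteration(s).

f(x) = x² - 3
Initial interval: [0.85, 1.82]

Iteration 1:
  c_1 = (0.850000 + 1.820000)/2 = 1.335000
  f(c_1) = f(1.335000) = -1.217775
  f(a) × f(c) ≥ 0, new interval: [1.335000, 1.820000]

After 1 iteration(s), the approximation is c_1 = 1.335000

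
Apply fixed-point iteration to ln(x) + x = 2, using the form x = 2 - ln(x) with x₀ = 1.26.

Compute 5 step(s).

Equation: ln(x) + x = 2
Fixed-point form: x = 2 - ln(x)
x₀ = 1.26

x_1 = g(1.260000) = 1.768888
x_2 = g(1.768888) = 1.429649
x_3 = g(1.429649) = 1.642571
x_4 = g(1.642571) = 1.503737
x_5 = g(1.503737) = 1.592047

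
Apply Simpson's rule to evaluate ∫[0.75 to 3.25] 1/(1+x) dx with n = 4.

f(x) = 1/(1+x)
a = 0.75, b = 3.25, n = 4
h = (b - a)/n = 0.625000

Simpson's rule: (h/3)[f(x₀) + 4f(x₁) + 2f(x₂) + ... + f(xₙ)]

x_0 = 0.7500, f(x_0) = 0.571429, coefficient = 1
x_1 = 1.3750, f(x_1) = 0.421053, coefficient = 4
x_2 = 2.0000, f(x_2) = 0.333333, coefficient = 2
x_3 = 2.6250, f(x_3) = 0.275862, coefficient = 4
x_4 = 3.2500, f(x_4) = 0.235294, coefficient = 1

I ≈ (0.625000/3) × 4.261048 = 0.887718
Exact value: 0.887303
Error: 0.000415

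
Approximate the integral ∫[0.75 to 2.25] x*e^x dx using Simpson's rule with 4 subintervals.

f(x) = x*e^x
a = 0.75, b = 2.25, n = 4
h = (b - a)/n = 0.375000

Simpson's rule: (h/3)[f(x₀) + 4f(x₁) + 2f(x₂) + ... + f(xₙ)]

x_0 = 0.7500, f(x_0) = 1.587750, coefficient = 1
x_1 = 1.1250, f(x_1) = 3.465244, coefficient = 4
x_2 = 1.5000, f(x_2) = 6.722534, coefficient = 2
x_3 = 1.8750, f(x_3) = 12.226536, coefficient = 4
x_4 = 2.2500, f(x_4) = 21.347406, coefficient = 1

I ≈ (0.375000/3) × 99.147342 = 12.393418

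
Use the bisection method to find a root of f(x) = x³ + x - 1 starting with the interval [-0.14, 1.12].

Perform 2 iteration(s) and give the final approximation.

f(x) = x³ + x - 1
Initial interval: [-0.14, 1.12]

Iteration 1:
  c_1 = (-0.140000 + 1.120000)/2 = 0.490000
  f(c_1) = f(0.490000) = -0.392351
  f(a) × f(c) ≥ 0, new interval: [0.490000, 1.120000]
Iteration 2:
  c_2 = (0.490000 + 1.120000)/2 = 0.805000
  f(c_2) = f(0.805000) = 0.326660
  f(a) × f(c) < 0, new interval: [0.490000, 0.805000]

After 2 iteration(s), the approximation is c_2 = 0.805000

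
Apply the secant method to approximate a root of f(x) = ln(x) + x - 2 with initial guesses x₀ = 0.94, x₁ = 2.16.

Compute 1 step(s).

f(x) = ln(x) + x - 2
x₀ = 0.94, x₁ = 2.16

Secant formula: x_{n+1} = x_n - f(x_n)(x_n - x_{n-1})/(f(x_n) - f(x_{n-1}))

Iteration 1:
  f(0.940000) = -1.121875
  f(2.160000) = 0.930108
  x_2 = 2.160000 - 0.930108×(2.160000 - 0.940000)/(0.930108 - (-1.121875))
       = 1.607007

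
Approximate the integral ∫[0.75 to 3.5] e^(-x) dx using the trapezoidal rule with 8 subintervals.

f(x) = e^(-x)
a = 0.75, b = 3.5, n = 8
h = (b - a)/n = 0.343750

Trapezoidal rule: (h/2)[f(x₀) + 2f(x₁) + 2f(x₂) + ... + f(xₙ)]

x_0 = 0.7500, f(x_0) = 0.472367, coefficient = 1
x_1 = 1.0938, f(x_1) = 0.334958, coefficient = 2
x_2 = 1.4375, f(x_2) = 0.237521, coefficient = 2
x_3 = 1.7812, f(x_3) = 0.168427, coefficient = 2
x_4 = 2.1250, f(x_4) = 0.119433, coefficient = 2
x_5 = 2.4688, f(x_5) = 0.084691, coefficient = 2
x_6 = 2.8125, f(x_6) = 0.060055, coefficient = 2
x_7 = 3.1562, f(x_7) = 0.042585, coefficient = 2
x_8 = 3.5000, f(x_8) = 0.030197, coefficient = 1

I ≈ (0.343750/2) × 2.597903 = 0.446515
Exact value: 0.442169
Error: 0.004345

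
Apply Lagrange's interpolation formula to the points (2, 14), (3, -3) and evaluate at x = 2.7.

Lagrange interpolation formula:
P(x) = Σ yᵢ × Lᵢ(x)
where Lᵢ(x) = Π_{j≠i} (x - xⱼ)/(xᵢ - xⱼ)

L_0(2.7) = (2.7 - 3)/(2 - 3) = 0.300000
L_1(2.7) = (2.7 - 2)/(3 - 2) = 0.700000

P(2.7) = 14×L_0(2.7) + (-3)×L_1(2.7)
P(2.7) = 2.100000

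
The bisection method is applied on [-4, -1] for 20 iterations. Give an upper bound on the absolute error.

Bisection error bound: |error| ≤ (b-a)/2^n
|error| ≤ (-1 - (-4))/2^20 = 3/2^20
|error| ≤ 0.0000028610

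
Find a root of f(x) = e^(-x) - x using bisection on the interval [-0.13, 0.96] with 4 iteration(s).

f(x) = e^(-x) - x
Initial interval: [-0.13, 0.96]

Iteration 1:
  c_1 = (-0.130000 + 0.960000)/2 = 0.415000
  f(c_1) = f(0.415000) = 0.245340
  f(a) × f(c) ≥ 0, new interval: [0.415000, 0.960000]
Iteration 2:
  c_2 = (0.415000 + 0.960000)/2 = 0.687500
  f(c_2) = f(0.687500) = -0.184668
  f(a) × f(c) < 0, new interval: [0.415000, 0.687500]
Iteration 3:
  c_3 = (0.415000 + 0.687500)/2 = 0.551250
  f(c_3) = f(0.551250) = 0.024979
  f(a) × f(c) ≥ 0, new interval: [0.551250, 0.687500]
Iteration 4:
  c_4 = (0.551250 + 0.687500)/2 = 0.619375
  f(c_4) = f(0.619375) = -0.081094
  f(a) × f(c) < 0, new interval: [0.551250, 0.619375]

After 4 iteration(s), the approximation is c_4 = 0.619375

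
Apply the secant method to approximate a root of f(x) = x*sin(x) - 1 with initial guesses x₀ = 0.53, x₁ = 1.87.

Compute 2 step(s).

f(x) = x*sin(x) - 1
x₀ = 0.53, x₁ = 1.87

Secant formula: x_{n+1} = x_n - f(x_n)(x_n - x_{n-1})/(f(x_n) - f(x_{n-1}))

Iteration 1:
  f(0.530000) = -0.732067
  f(1.870000) = 0.786919
  x_2 = 1.870000 - 0.786919×(1.870000 - 0.530000)/(0.786919 - (-0.732067))
       = 1.175806
Iteration 2:
  f(1.870000) = 0.786919
  f(1.175806) = 0.085269
  x_3 = 1.175806 - 0.085269×(1.175806 - 1.870000)/(0.085269 - 0.786919)
       = 1.091443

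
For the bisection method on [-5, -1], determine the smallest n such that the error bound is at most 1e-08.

We need (b-a)/2^n ≤ 1e-08
(-1 - (-5))/2^n ≤ 1e-08
4/2^n ≤ 1e-08
2^n ≥ 400000000
n ≥ log₂(400000000) = 28.58
n ≥ 29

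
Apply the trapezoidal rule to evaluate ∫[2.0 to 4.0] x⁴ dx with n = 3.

f(x) = x⁴
a = 2.0, b = 4.0, n = 3
h = (b - a)/n = 0.666667

Trapezoidal rule: (h/2)[f(x₀) + 2f(x₁) + 2f(x₂) + ... + f(xₙ)]

x_0 = 2.0000, f(x_0) = 16.000000, coefficient = 1
x_1 = 2.6667, f(x_1) = 50.567901, coefficient = 2
x_2 = 3.3333, f(x_2) = 123.456790, coefficient = 2
x_3 = 4.0000, f(x_3) = 256.000000, coefficient = 1

I ≈ (0.666667/2) × 620.049383 = 206.683128
Exact value: 198.400000
Error: 8.283128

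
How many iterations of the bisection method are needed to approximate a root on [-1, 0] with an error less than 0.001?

We need (b-a)/2^n ≤ 0.001
(0 - (-1))/2^n ≤ 0.001
1/2^n ≤ 0.001
2^n ≥ 1000
n ≥ log₂(1000) = 9.97
n ≥ 10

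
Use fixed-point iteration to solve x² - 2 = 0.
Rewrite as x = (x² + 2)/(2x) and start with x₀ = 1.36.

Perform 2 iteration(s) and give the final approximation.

Equation: x² - 2 = 0
Fixed-point form: x = (x² + 2)/(2x)
x₀ = 1.36

x_1 = g(1.360000) = 1.415294
x_2 = g(1.415294) = 1.414214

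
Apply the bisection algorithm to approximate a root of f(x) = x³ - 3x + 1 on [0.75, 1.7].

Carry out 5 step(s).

f(x) = x³ - 3x + 1
Initial interval: [0.75, 1.7]

Iteration 1:
  c_1 = (0.750000 + 1.700000)/2 = 1.225000
  f(c_1) = f(1.225000) = -0.836734
  f(a) × f(c) ≥ 0, new interval: [1.225000, 1.700000]
Iteration 2:
  c_2 = (1.225000 + 1.700000)/2 = 1.462500
  f(c_2) = f(1.462500) = -0.259350
  f(a) × f(c) ≥ 0, new interval: [1.462500, 1.700000]
Iteration 3:
  c_3 = (1.462500 + 1.700000)/2 = 1.581250
  f(c_3) = f(1.581250) = 0.209931
  f(a) × f(c) < 0, new interval: [1.462500, 1.581250]
Iteration 4:
  c_4 = (1.462500 + 1.581250)/2 = 1.521875
  f(c_4) = f(1.521875) = -0.040805
  f(a) × f(c) ≥ 0, new interval: [1.521875, 1.581250]
Iteration 5:
  c_5 = (1.521875 + 1.581250)/2 = 1.551562
  f(c_5) = f(1.551562) = 0.080461
  f(a) × f(c) < 0, new interval: [1.521875, 1.551562]

After 5 iteration(s), the approximation is c_5 = 1.551562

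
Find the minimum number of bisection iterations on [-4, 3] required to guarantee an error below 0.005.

We need (b-a)/2^n ≤ 0.005
(3 - (-4))/2^n ≤ 0.005
7/2^n ≤ 0.005
2^n ≥ 1400
n ≥ log₂(1400) = 10.45
n ≥ 11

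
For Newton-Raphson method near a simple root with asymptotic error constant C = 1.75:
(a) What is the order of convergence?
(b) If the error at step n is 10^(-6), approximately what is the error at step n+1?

(a) Newton-Raphson has quadratic (order 2) convergence near simple roots.
    This means |e_{n+1}| ≈ C|e_n|².

(b) With |e_n| = 10^(-6) and C = 1.75:
    |e_{n+1}| ≈ 1.75 × (10^(-6))² = 1.75 × 10^(-12)

(a) 2 (quadratic); (b) |e_{n+1}| ≈ 1.750e-12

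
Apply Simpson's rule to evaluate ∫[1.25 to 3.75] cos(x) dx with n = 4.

f(x) = cos(x)
a = 1.25, b = 3.75, n = 4
h = (b - a)/n = 0.625000

Simpson's rule: (h/3)[f(x₀) + 4f(x₁) + 2f(x₂) + ... + f(xₙ)]

x_0 = 1.2500, f(x_0) = 0.315322, coefficient = 1
x_1 = 1.8750, f(x_1) = -0.299534, coefficient = 4
x_2 = 2.5000, f(x_2) = -0.801144, coefficient = 2
x_3 = 3.1250, f(x_3) = -0.999862, coefficient = 4
x_4 = 3.7500, f(x_4) = -0.820559, coefficient = 1

I ≈ (0.625000/3) × -7.305108 = -1.521897
Exact value: -1.520546
Error: 0.001351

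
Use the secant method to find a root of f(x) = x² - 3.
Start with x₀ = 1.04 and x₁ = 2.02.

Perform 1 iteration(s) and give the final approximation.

f(x) = x² - 3
x₀ = 1.04, x₁ = 2.02

Secant formula: x_{n+1} = x_n - f(x_n)(x_n - x_{n-1})/(f(x_n) - f(x_{n-1}))

Iteration 1:
  f(1.040000) = -1.918400
  f(2.020000) = 1.080400
  x_2 = 2.020000 - 1.080400×(2.020000 - 1.040000)/(1.080400 - (-1.918400))
       = 1.666928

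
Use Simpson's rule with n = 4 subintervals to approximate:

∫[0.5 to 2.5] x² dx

f(x) = x²
a = 0.5, b = 2.5, n = 4
h = (b - a)/n = 0.500000

Simpson's rule: (h/3)[f(x₀) + 4f(x₁) + 2f(x₂) + ... + f(xₙ)]

x_0 = 0.5000, f(x_0) = 0.250000, coefficient = 1
x_1 = 1.0000, f(x_1) = 1.000000, coefficient = 4
x_2 = 1.5000, f(x_2) = 2.250000, coefficient = 2
x_3 = 2.0000, f(x_3) = 4.000000, coefficient = 4
x_4 = 2.5000, f(x_4) = 6.250000, coefficient = 1

I ≈ (0.500000/3) × 31.000000 = 5.166667
Exact value: 5.166667
Error: 0.000000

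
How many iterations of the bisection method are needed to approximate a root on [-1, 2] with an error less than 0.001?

We need (b-a)/2^n ≤ 0.001
(2 - (-1))/2^n ≤ 0.001
3/2^n ≤ 0.001
2^n ≥ 3000
n ≥ log₂(3000) = 11.55
n ≥ 12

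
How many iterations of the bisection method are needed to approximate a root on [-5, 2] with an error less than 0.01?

We need (b-a)/2^n ≤ 0.01
(2 - (-5))/2^n ≤ 0.01
7/2^n ≤ 0.01
2^n ≥ 700
n ≥ log₂(700) = 9.45
n ≥ 10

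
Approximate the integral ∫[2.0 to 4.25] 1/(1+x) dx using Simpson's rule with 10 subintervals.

f(x) = 1/(1+x)
a = 2.0, b = 4.25, n = 10
h = (b - a)/n = 0.225000

Simpson's rule: (h/3)[f(x₀) + 4f(x₁) + 2f(x₂) + ... + f(xₙ)]

x_0 = 2.0000, f(x_0) = 0.333333, coefficient = 1
x_1 = 2.2250, f(x_1) = 0.310078, coefficient = 4
x_2 = 2.4500, f(x_2) = 0.289855, coefficient = 2
x_3 = 2.6750, f(x_3) = 0.272109, coefficient = 4
x_4 = 2.9000, f(x_4) = 0.256410, coefficient = 2
x_5 = 3.1250, f(x_5) = 0.242424, coefficient = 4
x_6 = 3.3500, f(x_6) = 0.229885, coefficient = 2
x_7 = 3.5750, f(x_7) = 0.218579, coefficient = 4
x_8 = 3.8000, f(x_8) = 0.208333, coefficient = 2
x_9 = 4.0250, f(x_9) = 0.199005, coefficient = 4
x_10 = 4.2500, f(x_10) = 0.190476, coefficient = 1

I ≈ (0.225000/3) × 7.461556 = 0.559617
Exact value: 0.559616
Error: 0.000001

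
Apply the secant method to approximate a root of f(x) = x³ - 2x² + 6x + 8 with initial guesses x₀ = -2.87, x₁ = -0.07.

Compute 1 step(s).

f(x) = x³ - 2x² + 6x + 8
x₀ = -2.87, x₁ = -0.07

Secant formula: x_{n+1} = x_n - f(x_n)(x_n - x_{n-1})/(f(x_n) - f(x_{n-1}))

Iteration 1:
  f(-2.870000) = -49.333703
  f(-0.070000) = 7.569857
  x_2 = -0.070000 - 7.569857×(-0.070000 - (-2.870000))/(7.569857 - (-49.333703))
       = -0.442483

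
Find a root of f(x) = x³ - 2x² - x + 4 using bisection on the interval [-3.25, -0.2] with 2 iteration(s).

f(x) = x³ - 2x² - x + 4
Initial interval: [-3.25, -0.2]

Iteration 1:
  c_1 = (-3.250000 + (-0.200000))/2 = -1.725000
  f(c_1) = f(-1.725000) = -5.359203
  f(a) × f(c) ≥ 0, new interval: [-1.725000, -0.200000]
Iteration 2:
  c_2 = (-1.725000 + (-0.200000))/2 = -0.962500
  f(c_2) = f(-0.962500) = 2.218021
  f(a) × f(c) < 0, new interval: [-1.725000, -0.962500]

After 2 iteration(s), the approximation is c_2 = -0.962500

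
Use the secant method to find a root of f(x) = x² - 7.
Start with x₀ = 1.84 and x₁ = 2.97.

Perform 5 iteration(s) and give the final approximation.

f(x) = x² - 7
x₀ = 1.84, x₁ = 2.97

Secant formula: x_{n+1} = x_n - f(x_n)(x_n - x_{n-1})/(f(x_n) - f(x_{n-1}))

Iteration 1:
  f(1.840000) = -3.614400
  f(2.970000) = 1.820900
  x_2 = 2.970000 - 1.820900×(2.970000 - 1.840000)/(1.820900 - (-3.614400))
       = 2.591435
Iteration 2:
  f(2.970000) = 1.820900
  f(2.591435) = -0.284467
  x_3 = 2.591435 - (-0.284467)×(2.591435 - 2.970000)/(-0.284467 - 1.820900)
       = 2.642584
Iteration 3:
  f(2.591435) = -0.284467
  f(2.642584) = -0.016747
  x_4 = 2.642584 - (-0.016747)×(2.642584 - 2.591435)/(-0.016747 - (-0.284467))
       = 2.645784
Iteration 4:
  f(2.642584) = -0.016747
  f(2.645784) = 0.000174
  x_5 = 2.645784 - 0.000174×(2.645784 - 2.642584)/(0.000174 - (-0.016747))
       = 2.645751
Iteration 5:
  f(2.645784) = 0.000174
  f(2.645751) = 0.000000
  x_6 = 2.645751 - 0.000000×(2.645751 - 2.645784)/(0.000000 - 0.000174)
       = 2.645751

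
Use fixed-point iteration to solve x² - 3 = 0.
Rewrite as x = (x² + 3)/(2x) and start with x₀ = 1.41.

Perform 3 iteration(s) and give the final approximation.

Equation: x² - 3 = 0
Fixed-point form: x = (x² + 3)/(2x)
x₀ = 1.41

x_1 = g(1.410000) = 1.768830
x_2 = g(1.768830) = 1.732433
x_3 = g(1.732433) = 1.732051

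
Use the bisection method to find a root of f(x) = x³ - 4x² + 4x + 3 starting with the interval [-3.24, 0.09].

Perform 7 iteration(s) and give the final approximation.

f(x) = x³ - 4x² + 4x + 3
Initial interval: [-3.24, 0.09]

Iteration 1:
  c_1 = (-3.240000 + 0.090000)/2 = -1.575000
  f(c_1) = f(-1.575000) = -17.129484
  f(a) × f(c) ≥ 0, new interval: [-1.575000, 0.090000]
Iteration 2:
  c_2 = (-1.575000 + 0.090000)/2 = -0.742500
  f(c_2) = f(-0.742500) = -2.584570
  f(a) × f(c) ≥ 0, new interval: [-0.742500, 0.090000]
Iteration 3:
  c_3 = (-0.742500 + 0.090000)/2 = -0.326250
  f(c_3) = f(-0.326250) = 1.234518
  f(a) × f(c) < 0, new interval: [-0.742500, -0.326250]
Iteration 4:
  c_4 = (-0.742500 + (-0.326250))/2 = -0.534375
  f(c_4) = f(-0.534375) = -0.432321
  f(a) × f(c) ≥ 0, new interval: [-0.534375, -0.326250]
Iteration 5:
  c_5 = (-0.534375 + (-0.326250))/2 = -0.430313
  f(c_5) = f(-0.430313) = 0.458394
  f(a) × f(c) < 0, new interval: [-0.534375, -0.430313]
Iteration 6:
  c_6 = (-0.534375 + (-0.430313))/2 = -0.482344
  f(c_6) = f(-0.482344) = 0.027783
  f(a) × f(c) < 0, new interval: [-0.534375, -0.482344]
Iteration 7:
  c_7 = (-0.534375 + (-0.482344))/2 = -0.508359
  f(c_7) = f(-0.508359) = -0.198529
  f(a) × f(c) ≥ 0, new interval: [-0.508359, -0.482344]

After 7 iteration(s), the approximation is c_7 = -0.508359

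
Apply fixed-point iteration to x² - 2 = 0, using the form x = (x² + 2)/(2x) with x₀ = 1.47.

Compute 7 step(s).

Equation: x² - 2 = 0
Fixed-point form: x = (x² + 2)/(2x)
x₀ = 1.47

x_1 = g(1.470000) = 1.415272
x_2 = g(1.415272) = 1.414214
x_3 = g(1.414214) = 1.414214
x_4 = g(1.414214) = 1.414214
x_5 = g(1.414214) = 1.414214
x_6 = g(1.414214) = 1.414214
x_7 = g(1.414214) = 1.414214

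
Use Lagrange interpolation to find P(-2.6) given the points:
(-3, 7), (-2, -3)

Lagrange interpolation formula:
P(x) = Σ yᵢ × Lᵢ(x)
where Lᵢ(x) = Π_{j≠i} (x - xⱼ)/(xᵢ - xⱼ)

L_0(-2.6) = (-2.6 - (-2))/(-3 - (-2)) = 0.600000
L_1(-2.6) = (-2.6 - (-3))/(-2 - (-3)) = 0.400000

P(-2.6) = 7×L_0(-2.6) + (-3)×L_1(-2.6)
P(-2.6) = 3.000000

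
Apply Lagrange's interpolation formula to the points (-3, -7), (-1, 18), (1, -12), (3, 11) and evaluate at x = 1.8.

Lagrange interpolation formula:
P(x) = Σ yᵢ × Lᵢ(x)
where Lᵢ(x) = Π_{j≠i} (x - xⱼ)/(xᵢ - xⱼ)

L_0(1.8) = (1.8 - (-1))/(-3 - (-1)) × (1.8 - 1)/(-3 - 1) × (1.8 - 3)/(-3 - 3) = 0.056000
L_1(1.8) = (1.8 - (-3))/(-1 - (-3)) × (1.8 - 1)/(-1 - 1) × (1.8 - 3)/(-1 - 3) = -0.288000
L_2(1.8) = (1.8 - (-3))/(1 - (-3)) × (1.8 - (-1))/(1 - (-1)) × (1.8 - 3)/(1 - 3) = 1.008000
L_3(1.8) = (1.8 - (-3))/(3 - (-3)) × (1.8 - (-1))/(3 - (-1)) × (1.8 - 1)/(3 - 1) = 0.224000

P(1.8) = (-7)×L_0(1.8) + 18×L_1(1.8) + (-12)×L_2(1.8) + 11×L_3(1.8)
P(1.8) = -15.208000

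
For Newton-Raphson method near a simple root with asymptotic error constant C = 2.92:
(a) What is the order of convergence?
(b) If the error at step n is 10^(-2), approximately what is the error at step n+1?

(a) Newton-Raphson has quadratic (order 2) convergence near simple roots.
    This means |e_{n+1}| ≈ C|e_n|².

(b) With |e_n| = 10^(-2) and C = 2.92:
    |e_{n+1}| ≈ 2.92 × (10^(-2))² = 2.92 × 10^(-4)

(a) 2 (quadratic); (b) |e_{n+1}| ≈ 2.920e-04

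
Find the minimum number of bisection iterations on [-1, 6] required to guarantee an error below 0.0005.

We need (b-a)/2^n ≤ 0.0005
(6 - (-1))/2^n ≤ 0.0005
7/2^n ≤ 0.0005
2^n ≥ 14000
n ≥ log₂(14000) = 13.77
n ≥ 14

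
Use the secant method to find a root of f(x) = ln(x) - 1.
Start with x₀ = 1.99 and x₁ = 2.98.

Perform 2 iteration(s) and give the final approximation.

f(x) = ln(x) - 1
x₀ = 1.99, x₁ = 2.98

Secant formula: x_{n+1} = x_n - f(x_n)(x_n - x_{n-1})/(f(x_n) - f(x_{n-1}))

Iteration 1:
  f(1.990000) = -0.311865
  f(2.980000) = 0.091923
  x_2 = 2.980000 - 0.091923×(2.980000 - 1.990000)/(0.091923 - (-0.311865))
       = 2.754625
Iteration 2:
  f(2.980000) = 0.091923
  f(2.754625) = 0.013281
  x_3 = 2.754625 - 0.013281×(2.754625 - 2.980000)/(0.013281 - 0.091923)
       = 2.716563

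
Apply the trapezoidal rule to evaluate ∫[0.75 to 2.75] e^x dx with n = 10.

f(x) = e^x
a = 0.75, b = 2.75, n = 10
h = (b - a)/n = 0.200000

Trapezoidal rule: (h/2)[f(x₀) + 2f(x₁) + 2f(x₂) + ... + f(xₙ)]

x_0 = 0.7500, f(x_0) = 2.117000, coefficient = 1
x_1 = 0.9500, f(x_1) = 2.585710, coefficient = 2
x_2 = 1.1500, f(x_2) = 3.158193, coefficient = 2
x_3 = 1.3500, f(x_3) = 3.857426, coefficient = 2
x_4 = 1.5500, f(x_4) = 4.711470, coefficient = 2
x_5 = 1.7500, f(x_5) = 5.754603, coefficient = 2
x_6 = 1.9500, f(x_6) = 7.028688, coefficient = 2
x_7 = 2.1500, f(x_7) = 8.584858, coefficient = 2
x_8 = 2.3500, f(x_8) = 10.485570, coefficient = 2
x_9 = 2.5500, f(x_9) = 12.807104, coefficient = 2
x_10 = 2.7500, f(x_10) = 15.642632, coefficient = 1

I ≈ (0.200000/2) × 135.706873 = 13.570687
Exact value: 13.525632
Error: 0.045055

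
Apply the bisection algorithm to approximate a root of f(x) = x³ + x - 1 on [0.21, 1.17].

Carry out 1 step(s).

f(x) = x³ + x - 1
Initial interval: [0.21, 1.17]

Iteration 1:
  c_1 = (0.210000 + 1.170000)/2 = 0.690000
  f(c_1) = f(0.690000) = 0.018509
  f(a) × f(c) < 0, new interval: [0.210000, 0.690000]

After 1 iteration(s), the approximation is c_1 = 0.690000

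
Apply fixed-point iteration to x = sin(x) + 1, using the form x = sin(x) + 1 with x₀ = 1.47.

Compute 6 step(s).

Equation: x = sin(x) + 1
Fixed-point form: x = sin(x) + 1
x₀ = 1.47

x_1 = g(1.470000) = 1.994924
x_2 = g(1.994924) = 1.911398
x_3 = g(1.911398) = 1.942554
x_4 = g(1.942554) = 1.931690
x_5 = g(1.931690) = 1.935582
x_6 = g(1.935582) = 1.934200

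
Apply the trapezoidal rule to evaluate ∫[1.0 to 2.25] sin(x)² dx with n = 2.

f(x) = sin(x)²
a = 1.0, b = 2.25, n = 2
h = (b - a)/n = 0.625000

Trapezoidal rule: (h/2)[f(x₀) + 2f(x₁) + 2f(x₂) + ... + f(xₙ)]

x_0 = 1.0000, f(x_0) = 0.708073, coefficient = 1
x_1 = 1.6250, f(x_1) = 0.997065, coefficient = 2
x_2 = 2.2500, f(x_2) = 0.605398, coefficient = 1

I ≈ (0.625000/2) × 3.307601 = 1.033625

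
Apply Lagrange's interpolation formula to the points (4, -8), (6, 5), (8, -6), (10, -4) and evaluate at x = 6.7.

Lagrange interpolation formula:
P(x) = Σ yᵢ × Lᵢ(x)
where Lᵢ(x) = Π_{j≠i} (x - xⱼ)/(xᵢ - xⱼ)

L_0(6.7) = (6.7 - 6)/(4 - 6) × (6.7 - 8)/(4 - 8) × (6.7 - 10)/(4 - 10) = -0.062563
L_1(6.7) = (6.7 - 4)/(6 - 4) × (6.7 - 8)/(6 - 8) × (6.7 - 10)/(6 - 10) = 0.723937
L_2(6.7) = (6.7 - 4)/(8 - 4) × (6.7 - 6)/(8 - 6) × (6.7 - 10)/(8 - 10) = 0.389813
L_3(6.7) = (6.7 - 4)/(10 - 4) × (6.7 - 6)/(10 - 6) × (6.7 - 8)/(10 - 8) = -0.051188

P(6.7) = (-8)×L_0(6.7) + 5×L_1(6.7) + (-6)×L_2(6.7) + (-4)×L_3(6.7)
P(6.7) = 1.986062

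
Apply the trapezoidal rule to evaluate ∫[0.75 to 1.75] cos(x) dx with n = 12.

f(x) = cos(x)
a = 0.75, b = 1.75, n = 12
h = (b - a)/n = 0.083333

Trapezoidal rule: (h/2)[f(x₀) + 2f(x₁) + 2f(x₂) + ... + f(xₙ)]

x_0 = 0.7500, f(x_0) = 0.731689, coefficient = 1
x_1 = 0.8333, f(x_1) = 0.672412, coefficient = 2
x_2 = 0.9167, f(x_2) = 0.608469, coefficient = 2
x_3 = 1.0000, f(x_3) = 0.540302, coefficient = 2
x_4 = 1.0833, f(x_4) = 0.468386, coefficient = 2
x_5 = 1.1667, f(x_5) = 0.393219, coefficient = 2
x_6 = 1.2500, f(x_6) = 0.315322, coefficient = 2
x_7 = 1.3333, f(x_7) = 0.235238, coefficient = 2
x_8 = 1.4167, f(x_8) = 0.153520, coefficient = 2
x_9 = 1.5000, f(x_9) = 0.070737, coefficient = 2
x_10 = 1.5833, f(x_10) = -0.012537, coefficient = 2
x_11 = 1.6667, f(x_11) = -0.095724, coefficient = 2
x_12 = 1.7500, f(x_12) = -0.178246, coefficient = 1

I ≈ (0.083333/2) × 7.252133 = 0.302172
Exact value: 0.302347
Error: 0.000175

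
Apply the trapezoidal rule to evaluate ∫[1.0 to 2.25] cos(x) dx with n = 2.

f(x) = cos(x)
a = 1.0, b = 2.25, n = 2
h = (b - a)/n = 0.625000

Trapezoidal rule: (h/2)[f(x₀) + 2f(x₁) + 2f(x₂) + ... + f(xₙ)]

x_0 = 1.0000, f(x_0) = 0.540302, coefficient = 1
x_1 = 1.6250, f(x_1) = -0.054177, coefficient = 2
x_2 = 2.2500, f(x_2) = -0.628174, coefficient = 1

I ≈ (0.625000/2) × -0.196226 = -0.061320
Exact value: -0.063398
Error: 0.002077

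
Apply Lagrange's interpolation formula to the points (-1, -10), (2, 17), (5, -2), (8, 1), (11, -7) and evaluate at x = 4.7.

Lagrange interpolation formula:
P(x) = Σ yᵢ × Lᵢ(x)
where Lᵢ(x) = Π_{j≠i} (x - xⱼ)/(xᵢ - xⱼ)

L_0(4.7) = (4.7 - 2)/(-1 - 2) × (4.7 - 5)/(-1 - 5) × (4.7 - 8)/(-1 - 8) × (4.7 - 11)/(-1 - 11) = -0.008662
L_1(4.7) = (4.7 - (-1))/(2 - (-1)) × (4.7 - 5)/(2 - 5) × (4.7 - 8)/(2 - 8) × (4.7 - 11)/(2 - 11) = 0.073150
L_2(4.7) = (4.7 - (-1))/(5 - (-1)) × (4.7 - 2)/(5 - 2) × (4.7 - 8)/(5 - 8) × (4.7 - 11)/(5 - 11) = 0.987525
L_3(4.7) = (4.7 - (-1))/(8 - (-1)) × (4.7 - 2)/(8 - 2) × (4.7 - 5)/(8 - 5) × (4.7 - 11)/(8 - 11) = -0.059850
L_4(4.7) = (4.7 - (-1))/(11 - (-1)) × (4.7 - 2)/(11 - 2) × (4.7 - 5)/(11 - 5) × (4.7 - 8)/(11 - 8) = 0.007837

P(4.7) = (-10)×L_0(4.7) + 17×L_1(4.7) + (-2)×L_2(4.7) + 1×L_3(4.7) + (-7)×L_4(4.7)
P(4.7) = -0.759588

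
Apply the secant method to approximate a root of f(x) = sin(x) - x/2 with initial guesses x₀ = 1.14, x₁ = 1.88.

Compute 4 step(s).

f(x) = sin(x) - x/2
x₀ = 1.14, x₁ = 1.88

Secant formula: x_{n+1} = x_n - f(x_n)(x_n - x_{n-1})/(f(x_n) - f(x_{n-1}))

Iteration 1:
  f(1.140000) = 0.338633
  f(1.880000) = 0.012576
  x_2 = 1.880000 - 0.012576×(1.880000 - 1.140000)/(0.012576 - 0.338633)
       = 1.908542
Iteration 2:
  f(1.880000) = 0.012576
  f(1.908542) = -0.010767
  x_3 = 1.908542 - (-0.010767)×(1.908542 - 1.880000)/(-0.010767 - 0.012576)
       = 1.895377
Iteration 3:
  f(1.908542) = -0.010767
  f(1.895377) = 0.000096
  x_4 = 1.895377 - 0.000096×(1.895377 - 1.908542)/(0.000096 - (-0.010767))
       = 1.895493
Iteration 4:
  f(1.895377) = 0.000096
  f(1.895493) = 0.000001
  x_5 = 1.895493 - 0.000001×(1.895493 - 1.895377)/(0.000001 - 0.000096)
       = 1.895494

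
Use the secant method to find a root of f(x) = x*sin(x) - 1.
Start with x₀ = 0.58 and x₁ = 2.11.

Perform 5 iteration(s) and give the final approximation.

f(x) = x*sin(x) - 1
x₀ = 0.58, x₁ = 2.11

Secant formula: x_{n+1} = x_n - f(x_n)(x_n - x_{n-1})/(f(x_n) - f(x_{n-1}))

Iteration 1:
  f(0.580000) = -0.682146
  f(2.110000) = 0.810629
  x_2 = 2.110000 - 0.810629×(2.110000 - 0.580000)/(0.810629 - (-0.682146))
       = 1.279157
Iteration 2:
  f(2.110000) = 0.810629
  f(1.279157) = 0.225143
  x_3 = 1.279157 - 0.225143×(1.279157 - 2.110000)/(0.225143 - 0.810629)
       = 0.959664
Iteration 3:
  f(1.279157) = 0.225143
  f(0.959664) = -0.214036
  x_4 = 0.959664 - (-0.214036)×(0.959664 - 1.279157)/(-0.214036 - 0.225143)
       = 1.115371
Iteration 4:
  f(0.959664) = -0.214036
  f(1.115371) = 0.001685
  x_5 = 1.115371 - 0.001685×(1.115371 - 0.959664)/(0.001685 - (-0.214036))
       = 1.114154
Iteration 5:
  f(1.115371) = 0.001685
  f(1.114154) = -0.000004
  x_6 = 1.114154 - (-0.000004)×(1.114154 - 1.115371)/(-0.000004 - 0.001685)
       = 1.114157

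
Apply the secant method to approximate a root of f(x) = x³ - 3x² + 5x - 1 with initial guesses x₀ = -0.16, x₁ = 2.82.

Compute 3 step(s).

f(x) = x³ - 3x² + 5x - 1
x₀ = -0.16, x₁ = 2.82

Secant formula: x_{n+1} = x_n - f(x_n)(x_n - x_{n-1})/(f(x_n) - f(x_{n-1}))

Iteration 1:
  f(-0.160000) = -1.880896
  f(2.820000) = 11.668568
  x_2 = 2.820000 - 11.668568×(2.820000 - (-0.160000))/(11.668568 - (-1.880896))
       = 0.253675
Iteration 2:
  f(2.820000) = 11.668568
  f(0.253675) = 0.091645
  x_3 = 0.253675 - 0.091645×(0.253675 - 2.820000)/(0.091645 - 11.668568)
       = 0.233359
Iteration 3:
  f(0.253675) = 0.091645
  f(0.233359) = 0.016134
  x_4 = 0.233359 - 0.016134×(0.233359 - 0.253675)/(0.016134 - 0.091645)
       = 0.229018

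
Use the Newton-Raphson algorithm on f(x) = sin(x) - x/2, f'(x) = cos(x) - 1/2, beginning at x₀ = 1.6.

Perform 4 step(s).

f(x) = sin(x) - x/2
f'(x) = cos(x) - 1/2
x₀ = 1.6

Newton-Raphson formula: x_{n+1} = x_n - f(x_n)/f'(x_n)

Iteration 1:
  f(1.600000) = 0.199574
  f'(1.600000) = -0.529200
  x_1 = 1.600000 - 0.199574/(-0.529200) = 1.977124
Iteration 2:
  f(1.977124) = -0.069983
  f'(1.977124) = -0.895238
  x_2 = 1.977124 - (-0.069983)/(-0.895238) = 1.898951
Iteration 3:
  f(1.898951) = -0.002837
  f'(1.898951) = -0.822297
  x_3 = 1.898951 - (-0.002837)/(-0.822297) = 1.895501
Iteration 4:
  f(1.895501) = -0.000006
  f'(1.895501) = -0.819029
  x_4 = 1.895501 - (-0.000006)/(-0.819029) = 1.895494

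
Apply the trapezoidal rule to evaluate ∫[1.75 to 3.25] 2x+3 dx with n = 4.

f(x) = 2x+3
a = 1.75, b = 3.25, n = 4
h = (b - a)/n = 0.375000

Trapezoidal rule: (h/2)[f(x₀) + 2f(x₁) + 2f(x₂) + ... + f(xₙ)]

x_0 = 1.7500, f(x_0) = 6.500000, coefficient = 1
x_1 = 2.1250, f(x_1) = 7.250000, coefficient = 2
x_2 = 2.5000, f(x_2) = 8.000000, coefficient = 2
x_3 = 2.8750, f(x_3) = 8.750000, coefficient = 2
x_4 = 3.2500, f(x_4) = 9.500000, coefficient = 1

I ≈ (0.375000/2) × 64.000000 = 12.000000
Exact value: 12.000000
Error: 0.000000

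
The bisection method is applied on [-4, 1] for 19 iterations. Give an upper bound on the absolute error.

Bisection error bound: |error| ≤ (b-a)/2^n
|error| ≤ (1 - (-4))/2^19 = 5/2^19
|error| ≤ 0.0000095367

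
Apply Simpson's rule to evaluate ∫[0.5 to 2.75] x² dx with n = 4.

f(x) = x²
a = 0.5, b = 2.75, n = 4
h = (b - a)/n = 0.562500

Simpson's rule: (h/3)[f(x₀) + 4f(x₁) + 2f(x₂) + ... + f(xₙ)]

x_0 = 0.5000, f(x_0) = 0.250000, coefficient = 1
x_1 = 1.0625, f(x_1) = 1.128906, coefficient = 4
x_2 = 1.6250, f(x_2) = 2.640625, coefficient = 2
x_3 = 2.1875, f(x_3) = 4.785156, coefficient = 4
x_4 = 2.7500, f(x_4) = 7.562500, coefficient = 1

I ≈ (0.562500/3) × 36.750000 = 6.890625
Exact value: 6.890625
Error: 0.000000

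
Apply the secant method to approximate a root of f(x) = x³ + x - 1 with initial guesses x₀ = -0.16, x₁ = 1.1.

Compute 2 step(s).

f(x) = x³ + x - 1
x₀ = -0.16, x₁ = 1.1

Secant formula: x_{n+1} = x_n - f(x_n)(x_n - x_{n-1})/(f(x_n) - f(x_{n-1}))

Iteration 1:
  f(-0.160000) = -1.164096
  f(1.100000) = 1.431000
  x_2 = 1.100000 - 1.431000×(1.100000 - (-0.160000))/(1.431000 - (-1.164096))
       = 0.405205
Iteration 2:
  f(1.100000) = 1.431000
  f(0.405205) = -0.528264
  x_3 = 0.405205 - (-0.528264)×(0.405205 - 1.100000)/(-0.528264 - 1.431000)
       = 0.592538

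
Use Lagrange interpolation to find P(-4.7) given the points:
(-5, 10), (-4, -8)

Lagrange interpolation formula:
P(x) = Σ yᵢ × Lᵢ(x)
where Lᵢ(x) = Π_{j≠i} (x - xⱼ)/(xᵢ - xⱼ)

L_0(-4.7) = (-4.7 - (-4))/(-5 - (-4)) = 0.700000
L_1(-4.7) = (-4.7 - (-5))/(-4 - (-5)) = 0.300000

P(-4.7) = 10×L_0(-4.7) + (-8)×L_1(-4.7)
P(-4.7) = 4.600000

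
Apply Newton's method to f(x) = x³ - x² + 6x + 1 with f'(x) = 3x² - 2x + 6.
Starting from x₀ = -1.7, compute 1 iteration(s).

f(x) = x³ - x² + 6x + 1
f'(x) = 3x² - 2x + 6
x₀ = -1.7

Newton-Raphson formula: x_{n+1} = x_n - f(x_n)/f'(x_n)

Iteration 1:
  f(-1.700000) = -17.003000
  f'(-1.700000) = 18.070000
  x_1 = -1.700000 - (-17.003000)/18.070000 = -0.759048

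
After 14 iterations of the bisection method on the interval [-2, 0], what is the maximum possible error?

Bisection error bound: |error| ≤ (b-a)/2^n
|error| ≤ (0 - (-2))/2^14 = 2/2^14
|error| ≤ 0.0001220703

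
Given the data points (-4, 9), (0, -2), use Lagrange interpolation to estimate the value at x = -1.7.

Lagrange interpolation formula:
P(x) = Σ yᵢ × Lᵢ(x)
where Lᵢ(x) = Π_{j≠i} (x - xⱼ)/(xᵢ - xⱼ)

L_0(-1.7) = (-1.7 - 0)/(-4 - 0) = 0.425000
L_1(-1.7) = (-1.7 - (-4))/(0 - (-4)) = 0.575000

P(-1.7) = 9×L_0(-1.7) + (-2)×L_1(-1.7)
P(-1.7) = 2.675000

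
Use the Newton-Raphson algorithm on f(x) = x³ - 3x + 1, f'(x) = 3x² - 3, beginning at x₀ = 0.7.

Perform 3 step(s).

f(x) = x³ - 3x + 1
f'(x) = 3x² - 3
x₀ = 0.7

Newton-Raphson formula: x_{n+1} = x_n - f(x_n)/f'(x_n)

Iteration 1:
  f(0.700000) = -0.757000
  f'(0.700000) = -1.530000
  x_1 = 0.700000 - (-0.757000)/(-1.530000) = 0.205229
Iteration 2:
  f(0.205229) = 0.392958
  f'(0.205229) = -2.873643
  x_2 = 0.205229 - 0.392958/(-2.873643) = 0.341974
Iteration 3:
  f(0.341974) = 0.014070
  f'(0.341974) = -2.649161
  x_3 = 0.341974 - 0.014070/(-2.649161) = 0.347285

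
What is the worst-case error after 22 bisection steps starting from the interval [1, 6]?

Bisection error bound: |error| ≤ (b-a)/2^n
|error| ≤ (6 - 1)/2^22 = 5/2^22
|error| ≤ 0.0000011921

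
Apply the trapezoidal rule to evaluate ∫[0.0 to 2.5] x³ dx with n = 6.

f(x) = x³
a = 0.0, b = 2.5, n = 6
h = (b - a)/n = 0.416667

Trapezoidal rule: (h/2)[f(x₀) + 2f(x₁) + 2f(x₂) + ... + f(xₙ)]

x_0 = 0.0000, f(x_0) = 0.000000, coefficient = 1
x_1 = 0.4167, f(x_1) = 0.072338, coefficient = 2
x_2 = 0.8333, f(x_2) = 0.578704, coefficient = 2
x_3 = 1.2500, f(x_3) = 1.953125, coefficient = 2
x_4 = 1.6667, f(x_4) = 4.629630, coefficient = 2
x_5 = 2.0833, f(x_5) = 9.042245, coefficient = 2
x_6 = 2.5000, f(x_6) = 15.625000, coefficient = 1

I ≈ (0.416667/2) × 48.177083 = 10.036892
Exact value: 9.765625
Error: 0.271267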